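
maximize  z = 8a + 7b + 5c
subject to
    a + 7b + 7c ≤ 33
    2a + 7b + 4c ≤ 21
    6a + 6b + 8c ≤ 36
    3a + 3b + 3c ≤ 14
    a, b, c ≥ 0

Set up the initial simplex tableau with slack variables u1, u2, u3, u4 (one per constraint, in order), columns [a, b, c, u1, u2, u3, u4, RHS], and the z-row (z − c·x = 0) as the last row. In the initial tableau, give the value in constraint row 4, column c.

3

Constraint 4 has coefficient 3 on c.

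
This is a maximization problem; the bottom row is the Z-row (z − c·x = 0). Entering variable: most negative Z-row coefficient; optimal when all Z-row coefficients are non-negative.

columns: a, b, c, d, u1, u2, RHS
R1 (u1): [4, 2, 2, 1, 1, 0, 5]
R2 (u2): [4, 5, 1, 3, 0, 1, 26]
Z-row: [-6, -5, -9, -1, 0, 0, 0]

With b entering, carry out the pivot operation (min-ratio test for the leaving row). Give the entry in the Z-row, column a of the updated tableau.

4

Ratio test on column b — row 1: 5/2 = 5/2; row 2: 26/5 = 26/5. Minimum is 5/2 at row 1 (u1 leaves); pivot element 2.
Divide row 1 by 2; eliminate column b from the other rows.
Z-row update in column a: -6 − (-5)·2 = 4.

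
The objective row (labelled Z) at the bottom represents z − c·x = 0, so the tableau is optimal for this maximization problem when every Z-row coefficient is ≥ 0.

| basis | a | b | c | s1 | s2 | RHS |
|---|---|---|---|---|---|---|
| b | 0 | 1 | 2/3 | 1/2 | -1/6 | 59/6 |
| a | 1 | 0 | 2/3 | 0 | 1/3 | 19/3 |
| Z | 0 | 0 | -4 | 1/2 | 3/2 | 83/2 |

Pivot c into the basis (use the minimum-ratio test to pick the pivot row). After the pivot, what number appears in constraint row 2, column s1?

0

Ratio test on column c — row 1: (59/6)/(2/3) = 59/4; row 2: (19/3)/(2/3) = 19/2. Minimum is 19/2 at row 2 (a leaves); pivot element 2/3.
Divide row 2 by 2/3; eliminate column c from the other rows.
In the new row 2, the s1 entry is the old entry divided by the pivot: 0/(2/3) = 0.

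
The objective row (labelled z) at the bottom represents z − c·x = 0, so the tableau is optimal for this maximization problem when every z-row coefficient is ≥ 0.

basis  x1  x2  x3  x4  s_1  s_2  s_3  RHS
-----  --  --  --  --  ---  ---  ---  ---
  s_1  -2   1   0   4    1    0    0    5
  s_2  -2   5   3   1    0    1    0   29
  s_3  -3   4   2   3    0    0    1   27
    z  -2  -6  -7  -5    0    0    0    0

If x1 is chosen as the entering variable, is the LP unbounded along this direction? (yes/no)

Every constraint-row entry in column x1 is ≤ 0, so increasing x1 is unbounded.

yes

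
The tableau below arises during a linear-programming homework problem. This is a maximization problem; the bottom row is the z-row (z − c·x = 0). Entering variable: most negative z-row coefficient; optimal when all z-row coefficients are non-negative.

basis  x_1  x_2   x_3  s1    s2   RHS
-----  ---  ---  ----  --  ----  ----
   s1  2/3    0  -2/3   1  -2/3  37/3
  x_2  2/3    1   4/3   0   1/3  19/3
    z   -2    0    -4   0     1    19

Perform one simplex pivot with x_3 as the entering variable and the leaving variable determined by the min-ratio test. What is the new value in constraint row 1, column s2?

Ratio test on column x_3 — row 1: entry -2/3 ≤ 0; row 2: (19/3)/(4/3) = 19/4. Minimum is 19/4 at row 2 (x_2 leaves); pivot element 4/3.
Divide row 2 by 4/3; eliminate column x_3 from the other rows.
Row 1 update in column s2: -2/3 − (-2/3)·(1/4) = -1/2.

-1/2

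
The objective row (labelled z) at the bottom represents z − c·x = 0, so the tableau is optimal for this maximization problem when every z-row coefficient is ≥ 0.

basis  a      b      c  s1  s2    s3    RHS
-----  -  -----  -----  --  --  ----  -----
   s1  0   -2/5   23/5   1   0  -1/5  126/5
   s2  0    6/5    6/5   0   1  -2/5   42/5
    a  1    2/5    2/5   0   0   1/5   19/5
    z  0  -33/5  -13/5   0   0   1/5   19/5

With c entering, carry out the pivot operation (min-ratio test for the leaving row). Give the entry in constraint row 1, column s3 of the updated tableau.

-1/23

Ratio test on column c — row 1: (126/5)/(23/5) = 126/23; row 2: (42/5)/(6/5) = 7; row 3: (19/5)/(2/5) = 19/2. Minimum is 126/23 at row 1 (s1 leaves); pivot element 23/5.
Divide row 1 by 23/5; eliminate column c from the other rows.
In the new row 1, the s3 entry is the old entry divided by the pivot: (-1/5)/(23/5) = -1/23.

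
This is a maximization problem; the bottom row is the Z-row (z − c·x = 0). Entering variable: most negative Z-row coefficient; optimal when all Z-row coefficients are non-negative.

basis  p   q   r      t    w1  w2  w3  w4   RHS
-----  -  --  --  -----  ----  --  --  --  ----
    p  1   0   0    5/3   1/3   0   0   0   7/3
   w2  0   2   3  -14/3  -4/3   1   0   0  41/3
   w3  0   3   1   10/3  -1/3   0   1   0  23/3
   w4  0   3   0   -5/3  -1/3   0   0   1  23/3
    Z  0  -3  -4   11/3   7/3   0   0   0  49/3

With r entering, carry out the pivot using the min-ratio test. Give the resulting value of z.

Ratio test on column r — row 1: entry 0 ≤ 0; row 2: (41/3)/3 = 41/9; row 3: (23/3)/1 = 23/3; row 4: entry 0 ≤ 0. Minimum is 41/9 at row 2 (w2 leaves); pivot element 3.
Pivot on row 2; the Z-row RHS becomes 49/3 − (-4)·(41/9) = 311/9.

311/9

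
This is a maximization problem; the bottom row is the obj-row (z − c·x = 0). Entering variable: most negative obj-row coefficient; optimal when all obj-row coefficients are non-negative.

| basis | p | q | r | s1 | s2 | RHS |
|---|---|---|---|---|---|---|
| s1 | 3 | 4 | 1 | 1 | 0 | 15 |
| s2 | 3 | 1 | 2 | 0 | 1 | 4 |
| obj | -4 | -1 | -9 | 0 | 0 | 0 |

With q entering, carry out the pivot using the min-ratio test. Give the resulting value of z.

Ratio test on column q — row 1: 15/4 = 15/4; row 2: 4/1 = 4. Minimum is 15/4 at row 1 (s1 leaves); pivot element 4.
Pivot on row 1; the obj-row RHS becomes 0 − (-1)·(15/4) = 15/4.

15/4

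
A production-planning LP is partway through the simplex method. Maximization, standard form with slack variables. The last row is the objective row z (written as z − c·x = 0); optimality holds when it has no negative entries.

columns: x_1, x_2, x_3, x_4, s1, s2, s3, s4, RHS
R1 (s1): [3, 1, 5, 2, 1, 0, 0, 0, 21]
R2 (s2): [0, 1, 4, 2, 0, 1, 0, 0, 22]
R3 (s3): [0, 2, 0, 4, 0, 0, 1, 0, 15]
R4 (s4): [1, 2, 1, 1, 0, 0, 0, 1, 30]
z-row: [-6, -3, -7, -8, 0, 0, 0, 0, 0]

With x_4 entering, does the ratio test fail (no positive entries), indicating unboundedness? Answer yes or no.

Column x_4 has positive entries in row(s) 1, 2, 3, 4, so the ratio test bounds it — not unbounded.

no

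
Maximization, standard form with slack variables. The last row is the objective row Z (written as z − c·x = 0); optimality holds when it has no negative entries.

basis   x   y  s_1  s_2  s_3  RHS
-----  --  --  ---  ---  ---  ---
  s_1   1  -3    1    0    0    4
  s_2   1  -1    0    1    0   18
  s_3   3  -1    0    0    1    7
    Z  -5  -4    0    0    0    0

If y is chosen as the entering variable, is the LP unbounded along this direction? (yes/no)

Every constraint-row entry in column y is ≤ 0, so increasing y is unbounded.

yes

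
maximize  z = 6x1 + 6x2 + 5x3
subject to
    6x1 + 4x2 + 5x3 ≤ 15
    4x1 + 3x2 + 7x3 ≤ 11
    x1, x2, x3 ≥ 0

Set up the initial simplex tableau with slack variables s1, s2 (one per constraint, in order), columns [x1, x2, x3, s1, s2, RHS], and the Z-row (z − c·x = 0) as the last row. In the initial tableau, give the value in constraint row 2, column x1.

4

Constraint 2 has coefficient 4 on x1.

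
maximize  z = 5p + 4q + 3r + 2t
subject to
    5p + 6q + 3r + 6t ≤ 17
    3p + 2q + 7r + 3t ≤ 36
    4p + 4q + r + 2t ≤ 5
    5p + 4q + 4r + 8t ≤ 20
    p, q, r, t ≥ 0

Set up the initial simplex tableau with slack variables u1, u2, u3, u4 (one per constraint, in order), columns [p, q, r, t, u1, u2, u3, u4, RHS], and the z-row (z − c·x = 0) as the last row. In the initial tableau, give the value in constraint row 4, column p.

5

Constraint 4 has coefficient 5 on p.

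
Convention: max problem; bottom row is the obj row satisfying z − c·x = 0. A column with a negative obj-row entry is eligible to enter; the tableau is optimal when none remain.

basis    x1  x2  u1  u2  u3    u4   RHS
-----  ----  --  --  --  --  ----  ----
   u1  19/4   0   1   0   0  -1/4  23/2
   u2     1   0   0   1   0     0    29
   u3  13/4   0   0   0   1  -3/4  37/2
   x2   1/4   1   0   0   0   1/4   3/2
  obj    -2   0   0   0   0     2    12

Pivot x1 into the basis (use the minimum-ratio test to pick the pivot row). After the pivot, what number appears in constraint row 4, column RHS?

Ratio test on column x1 — row 1: (23/2)/(19/4) = 46/19; row 2: 29/1 = 29; row 3: (37/2)/(13/4) = 74/13; row 4: (3/2)/(1/4) = 6. Minimum is 46/19 at row 1 (u1 leaves); pivot element 19/4.
Divide row 1 by 19/4; eliminate column x1 from the other rows.
Row 4 update in column RHS: 3/2 − (1/4)·(46/19) = 17/19.

17/19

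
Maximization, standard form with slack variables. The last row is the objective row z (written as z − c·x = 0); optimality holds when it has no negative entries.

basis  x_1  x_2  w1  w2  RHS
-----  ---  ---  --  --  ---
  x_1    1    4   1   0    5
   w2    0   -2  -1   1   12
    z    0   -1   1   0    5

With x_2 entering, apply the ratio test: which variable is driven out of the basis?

Column x_2 entries and ratios — x_1: 5/4 = 5/4; w2: -2 ≤ 0, skip.
Smallest ratio is 5/4 in the row of x_1, so x_1 leaves.

x_1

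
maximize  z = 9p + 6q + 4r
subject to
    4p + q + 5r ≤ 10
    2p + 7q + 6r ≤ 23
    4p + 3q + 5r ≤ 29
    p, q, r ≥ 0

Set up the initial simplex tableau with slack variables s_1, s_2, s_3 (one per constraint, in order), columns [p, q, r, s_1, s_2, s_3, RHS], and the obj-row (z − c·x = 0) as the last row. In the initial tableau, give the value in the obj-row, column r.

The obj-row carries the negated objective coefficients: the r entry is -4.

-4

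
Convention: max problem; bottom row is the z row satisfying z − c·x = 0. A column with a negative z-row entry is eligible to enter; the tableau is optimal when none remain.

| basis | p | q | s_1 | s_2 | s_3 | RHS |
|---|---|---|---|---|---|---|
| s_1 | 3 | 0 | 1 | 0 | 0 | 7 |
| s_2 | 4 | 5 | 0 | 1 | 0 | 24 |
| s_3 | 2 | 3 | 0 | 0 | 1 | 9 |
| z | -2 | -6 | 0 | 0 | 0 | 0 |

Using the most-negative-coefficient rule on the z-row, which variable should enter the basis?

Negative z-row entries: p: -2, q: -6.
The most negative is -6 in column q, so q enters.

q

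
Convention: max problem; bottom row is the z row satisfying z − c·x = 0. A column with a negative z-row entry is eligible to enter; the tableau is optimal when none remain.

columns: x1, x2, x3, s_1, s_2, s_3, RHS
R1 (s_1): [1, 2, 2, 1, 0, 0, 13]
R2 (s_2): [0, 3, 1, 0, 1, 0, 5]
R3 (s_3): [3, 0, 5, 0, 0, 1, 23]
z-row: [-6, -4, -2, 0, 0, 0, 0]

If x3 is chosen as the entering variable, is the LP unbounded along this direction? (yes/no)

no

Column x3 has positive entries in row(s) 1, 2, 3, so the ratio test bounds it — not unbounded.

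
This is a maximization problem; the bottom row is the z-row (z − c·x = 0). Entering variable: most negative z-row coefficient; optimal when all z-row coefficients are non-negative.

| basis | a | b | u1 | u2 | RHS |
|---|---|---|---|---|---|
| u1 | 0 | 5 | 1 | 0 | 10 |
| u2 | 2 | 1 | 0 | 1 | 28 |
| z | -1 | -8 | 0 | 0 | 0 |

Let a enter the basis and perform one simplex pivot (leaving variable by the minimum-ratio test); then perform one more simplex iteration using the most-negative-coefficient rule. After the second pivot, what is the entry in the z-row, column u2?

1/2

Ratio test on column a — row 1: entry 0 ≤ 0; row 2: 28/2 = 14. Minimum is 14 at row 2 (u2 leaves); pivot element 2.
Divide row 2 by 2; eliminate column a from the other rows.
Second iteration: most negative z-row entry is -15/2 in column b, so b enters.
Ratio test on column b — row 1: 10/5 = 2; row 2: 14/(1/2) = 28. Minimum is 2 at row 1 (u1 leaves); pivot element 5.
Divide row 1 by 5; eliminate column b from the other rows.
After both pivots, the entry at the z-row, column u2 is 1/2.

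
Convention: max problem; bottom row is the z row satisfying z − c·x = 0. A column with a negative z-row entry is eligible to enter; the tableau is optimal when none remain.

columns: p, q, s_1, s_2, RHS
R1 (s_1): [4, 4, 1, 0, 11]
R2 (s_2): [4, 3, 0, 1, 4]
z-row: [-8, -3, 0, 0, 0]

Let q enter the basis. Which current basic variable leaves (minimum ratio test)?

Column q entries and ratios — s_1: 11/4 = 11/4; s_2: 4/3 = 4/3.
Smallest ratio is 4/3 in the row of s_2, so s_2 leaves.

s_2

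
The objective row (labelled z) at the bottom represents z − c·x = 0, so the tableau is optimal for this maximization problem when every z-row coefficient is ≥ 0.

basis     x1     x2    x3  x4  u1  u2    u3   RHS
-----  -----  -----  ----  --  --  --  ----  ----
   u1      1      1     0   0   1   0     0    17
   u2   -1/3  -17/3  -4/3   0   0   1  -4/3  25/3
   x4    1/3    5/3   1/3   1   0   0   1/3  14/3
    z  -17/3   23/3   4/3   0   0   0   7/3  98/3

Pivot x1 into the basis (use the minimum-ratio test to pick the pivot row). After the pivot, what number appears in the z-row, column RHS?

112

Ratio test on column x1 — row 1: 17/1 = 17; row 2: entry -1/3 ≤ 0; row 3: (14/3)/(1/3) = 14. Minimum is 14 at row 3 (x4 leaves); pivot element 1/3.
Divide row 3 by 1/3; eliminate column x1 from the other rows.
z-row update in column RHS: 98/3 − (-17/3)·14 = 112.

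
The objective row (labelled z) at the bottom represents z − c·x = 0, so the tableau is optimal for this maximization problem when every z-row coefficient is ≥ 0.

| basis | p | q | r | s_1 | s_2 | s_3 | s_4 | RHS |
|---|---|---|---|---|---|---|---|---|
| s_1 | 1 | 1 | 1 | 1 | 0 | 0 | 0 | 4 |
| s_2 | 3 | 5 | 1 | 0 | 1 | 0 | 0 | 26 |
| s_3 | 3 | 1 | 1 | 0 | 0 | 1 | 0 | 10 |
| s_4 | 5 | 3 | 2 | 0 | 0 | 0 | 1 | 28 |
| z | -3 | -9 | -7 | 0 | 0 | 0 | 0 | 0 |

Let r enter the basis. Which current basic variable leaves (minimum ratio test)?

s_1

Column r entries and ratios — s_1: 4/1 = 4; s_2: 26/1 = 26; s_3: 10/1 = 10; s_4: 28/2 = 14.
Smallest ratio is 4 in the row of s_1, so s_1 leaves.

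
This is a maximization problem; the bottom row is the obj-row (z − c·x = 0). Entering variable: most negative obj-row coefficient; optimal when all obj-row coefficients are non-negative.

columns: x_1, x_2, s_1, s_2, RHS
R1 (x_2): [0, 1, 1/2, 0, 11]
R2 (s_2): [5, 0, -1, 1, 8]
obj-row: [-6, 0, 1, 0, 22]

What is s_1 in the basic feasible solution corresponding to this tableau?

s_1 is not in the basis, so in the current basic feasible solution s_1 = 0.

0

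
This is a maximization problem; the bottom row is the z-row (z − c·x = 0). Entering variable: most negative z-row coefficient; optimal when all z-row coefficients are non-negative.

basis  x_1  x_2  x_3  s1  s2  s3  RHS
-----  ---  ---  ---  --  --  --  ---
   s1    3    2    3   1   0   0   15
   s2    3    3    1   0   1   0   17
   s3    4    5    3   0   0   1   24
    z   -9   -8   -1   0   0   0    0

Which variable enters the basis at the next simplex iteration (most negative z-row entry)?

Negative z-row entries: x_1: -9, x_2: -8, x_3: -1.
The most negative is -9 in column x_1, so x_1 enters.

x_1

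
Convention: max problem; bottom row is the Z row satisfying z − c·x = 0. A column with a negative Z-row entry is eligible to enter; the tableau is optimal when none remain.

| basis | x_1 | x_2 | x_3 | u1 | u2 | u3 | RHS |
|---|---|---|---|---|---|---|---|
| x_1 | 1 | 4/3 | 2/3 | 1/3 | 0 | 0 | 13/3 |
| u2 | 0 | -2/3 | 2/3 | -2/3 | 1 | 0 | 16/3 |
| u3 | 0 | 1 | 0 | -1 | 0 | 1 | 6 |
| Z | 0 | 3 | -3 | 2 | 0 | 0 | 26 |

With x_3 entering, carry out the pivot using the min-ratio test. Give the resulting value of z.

Ratio test on column x_3 — row 1: (13/3)/(2/3) = 13/2; row 2: (16/3)/(2/3) = 8; row 3: entry 0 ≤ 0. Minimum is 13/2 at row 1 (x_1 leaves); pivot element 2/3.
Pivot on row 1; the Z-row RHS becomes 26 − (-3)·(13/2) = 91/2.

91/2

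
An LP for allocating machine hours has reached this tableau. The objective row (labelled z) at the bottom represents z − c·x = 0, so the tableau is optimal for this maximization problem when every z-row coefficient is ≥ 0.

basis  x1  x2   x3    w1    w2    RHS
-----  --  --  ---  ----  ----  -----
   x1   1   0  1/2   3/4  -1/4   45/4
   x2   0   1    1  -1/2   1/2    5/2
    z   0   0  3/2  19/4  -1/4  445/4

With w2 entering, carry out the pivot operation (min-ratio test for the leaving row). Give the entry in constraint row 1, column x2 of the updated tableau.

Ratio test on column w2 — row 1: entry -1/4 ≤ 0; row 2: (5/2)/(1/2) = 5. Minimum is 5 at row 2 (x2 leaves); pivot element 1/2.
Divide row 2 by 1/2; eliminate column w2 from the other rows.
Row 1 update in column x2: 0 − (-1/4)·2 = 1/2.

1/2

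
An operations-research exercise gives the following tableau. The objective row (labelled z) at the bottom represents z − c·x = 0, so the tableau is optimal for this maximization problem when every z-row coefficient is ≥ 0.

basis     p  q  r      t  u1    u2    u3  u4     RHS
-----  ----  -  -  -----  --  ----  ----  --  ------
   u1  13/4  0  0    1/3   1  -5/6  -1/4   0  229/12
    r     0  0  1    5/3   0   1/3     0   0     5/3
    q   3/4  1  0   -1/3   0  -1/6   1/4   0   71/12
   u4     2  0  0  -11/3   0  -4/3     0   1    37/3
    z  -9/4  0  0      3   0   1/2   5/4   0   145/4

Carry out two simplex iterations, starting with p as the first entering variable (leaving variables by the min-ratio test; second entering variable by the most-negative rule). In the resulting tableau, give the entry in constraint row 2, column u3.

0

Ratio test on column p — row 1: (229/12)/(13/4) = 229/39; row 2: entry 0 ≤ 0; row 3: (71/12)/(3/4) = 71/9; row 4: (37/3)/2 = 37/6. Minimum is 229/39 at row 1 (u1 leaves); pivot element 13/4.
Divide row 1 by 13/4; eliminate column p from the other rows.
Second iteration: most negative z-row entry is -1/13 in column u2, so u2 enters.
Ratio test on column u2 — row 1: entry -10/39 ≤ 0; row 2: (5/3)/(1/3) = 5; row 3: (59/39)/(1/39) = 59; row 4: entry -32/39 ≤ 0. Minimum is 5 at row 2 (r leaves); pivot element 1/3.
Divide row 2 by 1/3; eliminate column u2 from the other rows.
After both pivots, the entry at constraint row 2, column u3 is 0.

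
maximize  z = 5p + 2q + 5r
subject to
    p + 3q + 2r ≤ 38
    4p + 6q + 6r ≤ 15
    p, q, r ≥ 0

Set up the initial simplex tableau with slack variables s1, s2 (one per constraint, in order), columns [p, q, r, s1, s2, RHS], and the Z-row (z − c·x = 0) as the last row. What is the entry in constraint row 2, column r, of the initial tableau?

6

Constraint 2 has coefficient 6 on r.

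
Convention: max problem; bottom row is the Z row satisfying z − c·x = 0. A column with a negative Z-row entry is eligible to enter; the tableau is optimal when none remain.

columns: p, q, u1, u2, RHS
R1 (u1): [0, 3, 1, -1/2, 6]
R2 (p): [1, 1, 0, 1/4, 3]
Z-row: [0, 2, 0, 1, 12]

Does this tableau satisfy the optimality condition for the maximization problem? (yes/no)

Every Z-row coefficient is ≥ 0, so the tableau is optimal.

yes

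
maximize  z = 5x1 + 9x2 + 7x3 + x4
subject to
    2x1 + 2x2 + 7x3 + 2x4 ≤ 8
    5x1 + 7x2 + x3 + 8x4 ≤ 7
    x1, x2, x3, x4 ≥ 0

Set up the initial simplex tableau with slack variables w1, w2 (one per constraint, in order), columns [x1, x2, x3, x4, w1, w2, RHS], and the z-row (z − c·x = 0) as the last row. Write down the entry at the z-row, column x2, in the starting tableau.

The z-row carries the negated objective coefficients: the x2 entry is -9.

-9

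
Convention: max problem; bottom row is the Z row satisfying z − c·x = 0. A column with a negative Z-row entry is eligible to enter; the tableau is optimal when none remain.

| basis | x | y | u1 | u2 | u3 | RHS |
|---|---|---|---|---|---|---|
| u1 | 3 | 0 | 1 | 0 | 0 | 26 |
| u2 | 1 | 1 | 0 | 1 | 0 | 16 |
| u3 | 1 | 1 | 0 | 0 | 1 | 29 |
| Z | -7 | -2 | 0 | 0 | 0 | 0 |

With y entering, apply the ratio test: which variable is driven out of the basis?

u2

Column y entries and ratios — u1: 0 ≤ 0, skip; u2: 16/1 = 16; u3: 29/1 = 29.
Smallest ratio is 16 in the row of u2, so u2 leaves.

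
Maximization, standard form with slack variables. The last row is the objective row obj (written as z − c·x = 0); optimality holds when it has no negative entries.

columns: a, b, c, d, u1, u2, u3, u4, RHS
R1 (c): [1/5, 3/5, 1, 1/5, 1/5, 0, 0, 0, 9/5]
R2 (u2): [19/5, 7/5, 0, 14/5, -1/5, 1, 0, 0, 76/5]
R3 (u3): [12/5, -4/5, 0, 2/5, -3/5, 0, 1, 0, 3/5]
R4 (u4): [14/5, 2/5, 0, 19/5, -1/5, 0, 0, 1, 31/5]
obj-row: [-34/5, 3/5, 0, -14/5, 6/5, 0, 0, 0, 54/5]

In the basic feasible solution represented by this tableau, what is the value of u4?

31/5

u4 is basic (row 4); its value is the RHS of that row, 31/5.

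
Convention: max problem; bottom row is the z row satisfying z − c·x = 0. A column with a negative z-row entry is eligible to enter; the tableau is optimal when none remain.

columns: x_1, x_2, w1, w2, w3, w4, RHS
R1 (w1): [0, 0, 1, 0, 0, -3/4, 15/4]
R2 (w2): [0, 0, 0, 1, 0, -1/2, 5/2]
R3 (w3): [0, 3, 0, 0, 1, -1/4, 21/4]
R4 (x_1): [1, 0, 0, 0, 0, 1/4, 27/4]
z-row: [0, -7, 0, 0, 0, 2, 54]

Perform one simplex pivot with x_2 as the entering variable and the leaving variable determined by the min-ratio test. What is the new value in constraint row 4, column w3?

0

Ratio test on column x_2 — row 1: entry 0 ≤ 0; row 2: entry 0 ≤ 0; row 3: (21/4)/3 = 7/4; row 4: entry 0 ≤ 0. Minimum is 7/4 at row 3 (w3 leaves); pivot element 3.
Divide row 3 by 3; eliminate column x_2 from the other rows.
Row 4 update in column w3: 0 − 0·(1/3) = 0.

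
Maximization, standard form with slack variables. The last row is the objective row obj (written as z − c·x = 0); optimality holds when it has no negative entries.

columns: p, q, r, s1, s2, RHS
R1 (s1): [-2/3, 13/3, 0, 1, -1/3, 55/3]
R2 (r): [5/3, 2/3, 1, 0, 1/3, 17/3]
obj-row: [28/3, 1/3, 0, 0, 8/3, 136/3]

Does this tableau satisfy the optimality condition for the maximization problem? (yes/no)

yes

Every obj-row coefficient is ≥ 0, so the tableau is optimal.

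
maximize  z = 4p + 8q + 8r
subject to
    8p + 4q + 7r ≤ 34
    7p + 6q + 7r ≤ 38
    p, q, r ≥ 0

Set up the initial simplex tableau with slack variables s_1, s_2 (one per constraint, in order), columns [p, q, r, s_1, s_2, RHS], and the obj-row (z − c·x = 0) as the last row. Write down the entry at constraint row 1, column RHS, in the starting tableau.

34

The RHS of constraint 1 is b_1 = 34.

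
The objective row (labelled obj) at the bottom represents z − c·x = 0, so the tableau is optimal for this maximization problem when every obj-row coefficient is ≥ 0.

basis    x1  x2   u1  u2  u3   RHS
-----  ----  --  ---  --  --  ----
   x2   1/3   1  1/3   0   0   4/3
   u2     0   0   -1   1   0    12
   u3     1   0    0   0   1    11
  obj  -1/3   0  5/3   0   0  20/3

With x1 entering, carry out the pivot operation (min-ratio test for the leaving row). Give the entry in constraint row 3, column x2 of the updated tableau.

Ratio test on column x1 — row 1: (4/3)/(1/3) = 4; row 2: entry 0 ≤ 0; row 3: 11/1 = 11. Minimum is 4 at row 1 (x2 leaves); pivot element 1/3.
Divide row 1 by 1/3; eliminate column x1 from the other rows.
Row 3 update in column x2: 0 − 1·3 = -3.

-3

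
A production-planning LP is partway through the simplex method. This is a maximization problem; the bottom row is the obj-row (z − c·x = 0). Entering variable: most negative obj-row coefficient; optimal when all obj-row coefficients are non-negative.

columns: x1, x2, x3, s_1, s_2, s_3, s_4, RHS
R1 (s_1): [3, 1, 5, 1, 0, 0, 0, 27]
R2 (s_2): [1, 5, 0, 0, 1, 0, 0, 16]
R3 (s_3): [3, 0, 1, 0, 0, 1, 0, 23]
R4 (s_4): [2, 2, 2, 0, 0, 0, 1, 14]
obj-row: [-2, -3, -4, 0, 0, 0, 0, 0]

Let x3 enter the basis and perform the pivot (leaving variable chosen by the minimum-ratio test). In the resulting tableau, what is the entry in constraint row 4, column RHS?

16/5

Ratio test on column x3 — row 1: 27/5 = 27/5; row 2: entry 0 ≤ 0; row 3: 23/1 = 23; row 4: 14/2 = 7. Minimum is 27/5 at row 1 (s_1 leaves); pivot element 5.
Divide row 1 by 5; eliminate column x3 from the other rows.
Row 4 update in column RHS: 14 − 2·(27/5) = 16/5.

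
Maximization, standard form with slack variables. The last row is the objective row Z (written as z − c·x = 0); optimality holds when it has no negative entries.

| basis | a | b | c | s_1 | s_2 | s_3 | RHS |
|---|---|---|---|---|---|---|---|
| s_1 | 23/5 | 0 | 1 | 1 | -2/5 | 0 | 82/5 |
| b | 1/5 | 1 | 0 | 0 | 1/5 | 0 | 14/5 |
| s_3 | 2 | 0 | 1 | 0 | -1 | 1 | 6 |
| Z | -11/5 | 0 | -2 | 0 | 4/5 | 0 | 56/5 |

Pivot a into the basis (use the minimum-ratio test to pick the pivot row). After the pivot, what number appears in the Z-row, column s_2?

-3/10

Ratio test on column a — row 1: (82/5)/(23/5) = 82/23; row 2: (14/5)/(1/5) = 14; row 3: 6/2 = 3. Minimum is 3 at row 3 (s_3 leaves); pivot element 2.
Divide row 3 by 2; eliminate column a from the other rows.
Z-row update in column s_2: 4/5 − (-11/5)·(-1/2) = -3/10.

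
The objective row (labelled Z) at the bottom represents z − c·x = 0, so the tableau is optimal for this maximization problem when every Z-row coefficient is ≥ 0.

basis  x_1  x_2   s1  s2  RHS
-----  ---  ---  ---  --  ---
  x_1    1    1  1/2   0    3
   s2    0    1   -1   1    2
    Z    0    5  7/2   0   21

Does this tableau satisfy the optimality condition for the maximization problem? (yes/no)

yes

Every Z-row coefficient is ≥ 0, so the tableau is optimal.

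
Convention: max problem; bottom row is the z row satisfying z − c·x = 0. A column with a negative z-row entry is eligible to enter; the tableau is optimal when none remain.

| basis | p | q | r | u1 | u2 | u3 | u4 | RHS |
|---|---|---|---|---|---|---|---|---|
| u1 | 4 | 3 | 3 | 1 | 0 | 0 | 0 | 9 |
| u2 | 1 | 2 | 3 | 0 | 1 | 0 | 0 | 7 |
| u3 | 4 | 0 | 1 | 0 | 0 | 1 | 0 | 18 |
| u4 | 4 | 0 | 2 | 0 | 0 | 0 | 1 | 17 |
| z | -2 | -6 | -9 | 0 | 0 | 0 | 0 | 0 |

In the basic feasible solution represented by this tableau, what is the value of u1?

9

u1 is basic (row 1); its value is the RHS of that row, 9.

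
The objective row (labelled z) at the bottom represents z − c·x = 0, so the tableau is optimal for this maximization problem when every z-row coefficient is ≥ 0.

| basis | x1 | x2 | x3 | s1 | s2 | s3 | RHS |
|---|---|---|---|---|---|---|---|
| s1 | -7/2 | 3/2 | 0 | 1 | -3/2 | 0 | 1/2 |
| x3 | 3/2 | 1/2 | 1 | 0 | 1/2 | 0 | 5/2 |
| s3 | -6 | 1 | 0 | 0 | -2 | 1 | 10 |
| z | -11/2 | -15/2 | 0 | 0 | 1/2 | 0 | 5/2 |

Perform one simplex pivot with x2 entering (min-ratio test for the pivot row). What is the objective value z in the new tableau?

5

Ratio test on column x2 — row 1: (1/2)/(3/2) = 1/3; row 2: (5/2)/(1/2) = 5; row 3: 10/1 = 10. Minimum is 1/3 at row 1 (s1 leaves); pivot element 3/2.
Pivot on row 1; the z-row RHS becomes 5/2 − (-15/2)·(1/3) = 5.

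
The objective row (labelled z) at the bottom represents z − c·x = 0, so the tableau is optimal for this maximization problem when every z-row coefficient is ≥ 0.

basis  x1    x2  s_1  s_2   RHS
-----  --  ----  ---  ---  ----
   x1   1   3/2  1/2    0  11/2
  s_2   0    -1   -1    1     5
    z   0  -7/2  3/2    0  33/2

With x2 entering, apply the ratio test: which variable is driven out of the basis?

x1

Column x2 entries and ratios — x1: (11/2)/(3/2) = 11/3; s_2: -1 ≤ 0, skip.
Smallest ratio is 11/3 in the row of x1, so x1 leaves.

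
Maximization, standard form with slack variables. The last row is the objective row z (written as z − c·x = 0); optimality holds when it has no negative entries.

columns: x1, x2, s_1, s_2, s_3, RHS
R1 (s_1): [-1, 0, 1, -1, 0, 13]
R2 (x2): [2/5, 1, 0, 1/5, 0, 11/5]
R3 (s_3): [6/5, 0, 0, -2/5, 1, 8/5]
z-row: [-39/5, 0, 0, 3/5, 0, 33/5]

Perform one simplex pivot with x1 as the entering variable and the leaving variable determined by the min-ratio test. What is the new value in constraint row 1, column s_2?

Ratio test on column x1 — row 1: entry -1 ≤ 0; row 2: (11/5)/(2/5) = 11/2; row 3: (8/5)/(6/5) = 4/3. Minimum is 4/3 at row 3 (s_3 leaves); pivot element 6/5.
Divide row 3 by 6/5; eliminate column x1 from the other rows.
Row 1 update in column s_2: -1 − (-1)·(-1/3) = -4/3.

-4/3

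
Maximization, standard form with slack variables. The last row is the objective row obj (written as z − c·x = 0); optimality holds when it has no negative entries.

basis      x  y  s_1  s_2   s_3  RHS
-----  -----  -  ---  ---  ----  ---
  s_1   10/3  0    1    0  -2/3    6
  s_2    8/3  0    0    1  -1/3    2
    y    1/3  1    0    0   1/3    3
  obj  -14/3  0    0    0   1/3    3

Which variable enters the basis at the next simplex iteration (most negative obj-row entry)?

Negative obj-row entries: x: -14/3.
The most negative is -14/3 in column x, so x enters.

x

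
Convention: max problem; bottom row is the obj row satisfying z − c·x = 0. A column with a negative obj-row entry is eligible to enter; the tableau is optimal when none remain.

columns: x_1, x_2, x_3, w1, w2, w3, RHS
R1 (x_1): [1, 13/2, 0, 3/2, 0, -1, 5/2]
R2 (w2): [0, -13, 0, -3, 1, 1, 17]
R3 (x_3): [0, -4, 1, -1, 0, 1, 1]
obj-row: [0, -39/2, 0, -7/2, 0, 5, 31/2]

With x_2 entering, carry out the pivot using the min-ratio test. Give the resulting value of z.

Ratio test on column x_2 — row 1: (5/2)/(13/2) = 5/13; row 2: entry -13 ≤ 0; row 3: entry -4 ≤ 0. Minimum is 5/13 at row 1 (x_1 leaves); pivot element 13/2.
Pivot on row 1; the obj-row RHS becomes 31/2 − (-39/2)·(5/13) = 23.

23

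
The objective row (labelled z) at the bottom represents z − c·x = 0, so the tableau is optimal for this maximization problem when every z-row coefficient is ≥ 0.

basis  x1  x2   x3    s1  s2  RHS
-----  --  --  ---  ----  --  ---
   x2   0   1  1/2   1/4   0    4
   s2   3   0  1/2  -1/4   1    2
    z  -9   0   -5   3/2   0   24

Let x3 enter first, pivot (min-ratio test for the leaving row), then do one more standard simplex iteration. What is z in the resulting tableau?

Ratio test on column x3 — row 1: 4/(1/2) = 8; row 2: 2/(1/2) = 4. Minimum is 4 at row 2 (s2 leaves); pivot element 1/2.
Pivot on row 2; the z-row RHS becomes 24 − (-5)·4 = 44.
Next entering variable (most negative z-row entry -1): s1.
Ratio test on column s1 — row 1: 2/(1/2) = 4; row 2: entry -1/2 ≤ 0. Minimum is 4 at row 1 (x2 leaves); pivot element 1/2.
After the second pivot the z-row RHS is 44 − (-1)·4 = 48.

48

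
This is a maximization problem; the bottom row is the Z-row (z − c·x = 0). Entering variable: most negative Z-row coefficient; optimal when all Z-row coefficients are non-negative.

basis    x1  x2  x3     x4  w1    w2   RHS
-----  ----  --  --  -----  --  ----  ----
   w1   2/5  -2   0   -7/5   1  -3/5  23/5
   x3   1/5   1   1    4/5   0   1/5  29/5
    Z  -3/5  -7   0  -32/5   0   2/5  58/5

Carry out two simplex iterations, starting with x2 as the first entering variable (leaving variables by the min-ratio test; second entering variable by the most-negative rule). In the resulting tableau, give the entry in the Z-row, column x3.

Ratio test on column x2 — row 1: entry -2 ≤ 0; row 2: (29/5)/1 = 29/5. Minimum is 29/5 at row 2 (x3 leaves); pivot element 1.
Divide row 2 by 1; eliminate column x2 from the other rows.
Second iteration: most negative Z-row entry is -4/5 in column x4, so x4 enters.
Ratio test on column x4 — row 1: (81/5)/(1/5) = 81; row 2: (29/5)/(4/5) = 29/4. Minimum is 29/4 at row 2 (x2 leaves); pivot element 4/5.
Divide row 2 by 4/5; eliminate column x4 from the other rows.
After both pivots, the entry at the Z-row, column x3 is 8.

8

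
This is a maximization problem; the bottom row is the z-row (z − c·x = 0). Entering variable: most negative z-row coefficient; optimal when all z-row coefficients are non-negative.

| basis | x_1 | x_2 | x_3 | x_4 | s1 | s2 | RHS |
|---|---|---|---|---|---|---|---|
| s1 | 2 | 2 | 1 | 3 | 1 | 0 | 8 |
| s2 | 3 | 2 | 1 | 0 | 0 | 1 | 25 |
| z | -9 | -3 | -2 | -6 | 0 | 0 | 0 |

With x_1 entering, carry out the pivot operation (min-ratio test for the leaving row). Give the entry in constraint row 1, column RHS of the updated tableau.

Ratio test on column x_1 — row 1: 8/2 = 4; row 2: 25/3 = 25/3. Minimum is 4 at row 1 (s1 leaves); pivot element 2.
Divide row 1 by 2; eliminate column x_1 from the other rows.
In the new row 1, the RHS entry is the old entry divided by the pivot: 8/2 = 4.

4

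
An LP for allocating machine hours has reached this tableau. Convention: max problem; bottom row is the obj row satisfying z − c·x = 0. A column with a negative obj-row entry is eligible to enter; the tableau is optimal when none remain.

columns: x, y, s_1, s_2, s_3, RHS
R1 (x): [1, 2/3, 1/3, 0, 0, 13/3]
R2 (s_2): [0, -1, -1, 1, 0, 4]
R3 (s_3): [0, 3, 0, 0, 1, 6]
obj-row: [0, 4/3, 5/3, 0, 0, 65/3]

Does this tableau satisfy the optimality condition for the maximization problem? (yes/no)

Every obj-row coefficient is ≥ 0, so the tableau is optimal.

yes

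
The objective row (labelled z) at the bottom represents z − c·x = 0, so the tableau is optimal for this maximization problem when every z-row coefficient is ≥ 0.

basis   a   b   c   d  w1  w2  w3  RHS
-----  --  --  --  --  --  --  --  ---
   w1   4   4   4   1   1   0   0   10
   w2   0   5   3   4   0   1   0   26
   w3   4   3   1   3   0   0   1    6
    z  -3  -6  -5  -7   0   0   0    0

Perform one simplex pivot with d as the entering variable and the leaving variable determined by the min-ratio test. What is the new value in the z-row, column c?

-8/3

Ratio test on column d — row 1: 10/1 = 10; row 2: 26/4 = 13/2; row 3: 6/3 = 2. Minimum is 2 at row 3 (w3 leaves); pivot element 3.
Divide row 3 by 3; eliminate column d from the other rows.
z-row update in column c: -5 − (-7)·(1/3) = -8/3.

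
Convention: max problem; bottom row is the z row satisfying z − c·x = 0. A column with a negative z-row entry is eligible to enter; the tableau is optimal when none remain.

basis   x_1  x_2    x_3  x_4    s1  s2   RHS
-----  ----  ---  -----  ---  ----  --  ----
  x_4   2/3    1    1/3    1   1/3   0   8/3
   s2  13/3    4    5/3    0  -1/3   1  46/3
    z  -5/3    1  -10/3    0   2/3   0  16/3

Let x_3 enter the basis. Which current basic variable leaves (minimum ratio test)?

Column x_3 entries and ratios — x_4: (8/3)/(1/3) = 8; s2: (46/3)/(5/3) = 46/5.
Smallest ratio is 8 in the row of x_4, so x_4 leaves.

x_4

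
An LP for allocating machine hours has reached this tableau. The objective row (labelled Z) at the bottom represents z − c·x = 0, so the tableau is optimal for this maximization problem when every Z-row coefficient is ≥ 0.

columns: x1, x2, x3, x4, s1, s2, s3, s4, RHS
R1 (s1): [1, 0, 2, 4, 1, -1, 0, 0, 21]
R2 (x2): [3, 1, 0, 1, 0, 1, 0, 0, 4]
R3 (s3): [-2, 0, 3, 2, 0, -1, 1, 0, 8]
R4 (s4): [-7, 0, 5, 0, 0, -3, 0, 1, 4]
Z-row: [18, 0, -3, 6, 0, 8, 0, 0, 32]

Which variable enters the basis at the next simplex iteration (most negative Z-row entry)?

Negative Z-row entries: x3: -3.
The most negative is -3 in column x3, so x3 enters.

x3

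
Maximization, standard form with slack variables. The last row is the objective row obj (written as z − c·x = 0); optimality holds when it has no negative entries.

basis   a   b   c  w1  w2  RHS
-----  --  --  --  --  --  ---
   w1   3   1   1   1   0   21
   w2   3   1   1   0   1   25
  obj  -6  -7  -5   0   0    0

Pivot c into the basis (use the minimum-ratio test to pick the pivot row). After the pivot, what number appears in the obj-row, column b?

Ratio test on column c — row 1: 21/1 = 21; row 2: 25/1 = 25. Minimum is 21 at row 1 (w1 leaves); pivot element 1.
Divide row 1 by 1; eliminate column c from the other rows.
obj-row update in column b: -7 − (-5)·1 = -2.

-2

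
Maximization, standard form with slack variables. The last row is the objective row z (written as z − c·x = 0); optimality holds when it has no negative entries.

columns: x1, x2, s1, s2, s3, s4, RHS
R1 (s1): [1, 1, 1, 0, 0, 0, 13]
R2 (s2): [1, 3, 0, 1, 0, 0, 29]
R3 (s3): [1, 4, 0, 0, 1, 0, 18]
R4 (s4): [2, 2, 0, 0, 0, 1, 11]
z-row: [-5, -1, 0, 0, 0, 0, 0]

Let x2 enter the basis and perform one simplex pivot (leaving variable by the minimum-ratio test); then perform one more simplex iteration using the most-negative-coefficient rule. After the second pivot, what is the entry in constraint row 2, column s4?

-1/6

Ratio test on column x2 — row 1: 13/1 = 13; row 2: 29/3 = 29/3; row 3: 18/4 = 9/2; row 4: 11/2 = 11/2. Minimum is 9/2 at row 3 (s3 leaves); pivot element 4.
Divide row 3 by 4; eliminate column x2 from the other rows.
Second iteration: most negative z-row entry is -19/4 in column x1, so x1 enters.
Ratio test on column x1 — row 1: (17/2)/(3/4) = 34/3; row 2: (31/2)/(1/4) = 62; row 3: (9/2)/(1/4) = 18; row 4: 2/(3/2) = 4/3. Minimum is 4/3 at row 4 (s4 leaves); pivot element 3/2.
Divide row 4 by 3/2; eliminate column x1 from the other rows.
After both pivots, the entry at constraint row 2, column s4 is -1/6.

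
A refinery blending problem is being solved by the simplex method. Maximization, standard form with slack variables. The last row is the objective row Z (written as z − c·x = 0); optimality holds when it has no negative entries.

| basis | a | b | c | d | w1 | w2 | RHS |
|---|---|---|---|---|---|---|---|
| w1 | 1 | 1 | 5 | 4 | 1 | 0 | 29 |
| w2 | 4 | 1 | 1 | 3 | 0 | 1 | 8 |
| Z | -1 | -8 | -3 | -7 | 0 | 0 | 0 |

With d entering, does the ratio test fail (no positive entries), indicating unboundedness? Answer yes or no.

no

Column d has positive entries in row(s) 1, 2, so the ratio test bounds it — not unbounded.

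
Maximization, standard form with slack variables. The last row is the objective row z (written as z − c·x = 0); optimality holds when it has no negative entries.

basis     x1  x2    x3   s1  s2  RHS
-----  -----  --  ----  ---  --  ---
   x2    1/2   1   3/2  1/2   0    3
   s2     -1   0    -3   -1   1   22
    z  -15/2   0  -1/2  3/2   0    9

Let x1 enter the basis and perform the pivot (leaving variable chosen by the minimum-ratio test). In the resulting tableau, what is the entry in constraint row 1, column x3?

Ratio test on column x1 — row 1: 3/(1/2) = 6; row 2: entry -1 ≤ 0. Minimum is 6 at row 1 (x2 leaves); pivot element 1/2.
Divide row 1 by 1/2; eliminate column x1 from the other rows.
In the new row 1, the x3 entry is the old entry divided by the pivot: (3/2)/(1/2) = 3.

3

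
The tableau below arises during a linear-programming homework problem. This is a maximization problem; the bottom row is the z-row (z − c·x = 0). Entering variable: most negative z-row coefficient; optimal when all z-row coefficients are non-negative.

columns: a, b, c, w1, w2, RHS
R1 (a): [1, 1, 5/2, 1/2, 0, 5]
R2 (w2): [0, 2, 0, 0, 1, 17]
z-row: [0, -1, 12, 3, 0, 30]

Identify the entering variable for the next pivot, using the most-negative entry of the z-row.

b

Negative z-row entries: b: -1.
The most negative is -1 in column b, so b enters.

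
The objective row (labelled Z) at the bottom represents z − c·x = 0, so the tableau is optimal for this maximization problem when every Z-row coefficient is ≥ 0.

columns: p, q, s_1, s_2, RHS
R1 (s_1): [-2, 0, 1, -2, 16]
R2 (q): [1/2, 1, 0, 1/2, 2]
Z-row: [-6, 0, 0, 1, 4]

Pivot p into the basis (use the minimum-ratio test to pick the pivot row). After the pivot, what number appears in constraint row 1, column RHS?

24

Ratio test on column p — row 1: entry -2 ≤ 0; row 2: 2/(1/2) = 4. Minimum is 4 at row 2 (q leaves); pivot element 1/2.
Divide row 2 by 1/2; eliminate column p from the other rows.
Row 1 update in column RHS: 16 − (-2)·4 = 24.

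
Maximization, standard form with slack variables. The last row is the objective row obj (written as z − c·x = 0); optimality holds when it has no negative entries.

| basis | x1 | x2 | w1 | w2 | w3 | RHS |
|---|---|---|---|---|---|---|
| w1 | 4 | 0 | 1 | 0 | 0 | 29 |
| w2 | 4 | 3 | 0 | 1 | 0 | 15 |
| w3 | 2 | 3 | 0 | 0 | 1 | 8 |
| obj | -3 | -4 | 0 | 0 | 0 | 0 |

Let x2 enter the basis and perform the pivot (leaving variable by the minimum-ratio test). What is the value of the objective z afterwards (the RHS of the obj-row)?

Ratio test on column x2 — row 1: entry 0 ≤ 0; row 2: 15/3 = 5; row 3: 8/3 = 8/3. Minimum is 8/3 at row 3 (w3 leaves); pivot element 3.
Pivot on row 3; the obj-row RHS becomes 0 − (-4)·(8/3) = 32/3.

32/3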